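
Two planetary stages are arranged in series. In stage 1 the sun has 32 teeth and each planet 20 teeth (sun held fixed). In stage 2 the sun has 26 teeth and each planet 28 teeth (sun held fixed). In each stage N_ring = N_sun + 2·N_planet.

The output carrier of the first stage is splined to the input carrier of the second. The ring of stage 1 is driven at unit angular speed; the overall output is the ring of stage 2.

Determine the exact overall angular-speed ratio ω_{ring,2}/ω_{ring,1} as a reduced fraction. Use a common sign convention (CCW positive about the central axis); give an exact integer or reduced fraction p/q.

Stage 1: N_ring = 32 + 2·20 = 72
Stage 1: 32(ω_s−ω_c) = −72(ω_r−ω_c),  ω_s=0, ω_r=1
Stage 1: 32(0−ω_c) = −72(1−ω_c)  ⇒  104ω_c = 72  ⇒  ω_c = 9/13
  ⇒ ω_c¹/ω_r¹ = 9/13
Stage 2: N_ring = 26 + 2·28 = 82
Stage 2: 26(ω_s−ω_c) = −82(ω_r−ω_c),  ω_s=0, ω_c=1
Stage 2: ω_r = 1 − (26/82)(0−1) = 54/41
  ⇒ ω_r²/ω_c² = 54/41
Coupling ω_c² = ω_c¹ ⇒ overall = 9/13 × 54/41 = 486/533

486/533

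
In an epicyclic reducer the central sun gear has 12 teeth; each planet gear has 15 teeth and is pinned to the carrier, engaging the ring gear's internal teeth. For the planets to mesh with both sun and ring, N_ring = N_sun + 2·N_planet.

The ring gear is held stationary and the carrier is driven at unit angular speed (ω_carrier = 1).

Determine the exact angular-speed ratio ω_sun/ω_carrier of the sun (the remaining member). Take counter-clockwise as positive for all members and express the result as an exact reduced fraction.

N_ring = 12 + 2·15 = 42
12(ω_s−ω_c) = −42(ω_r−ω_c),  ω_r=0, ω_c=1
ω_s = 1 − (42/12)(0−1) = 9/2
ω_s/ω_c = 9/2

9/2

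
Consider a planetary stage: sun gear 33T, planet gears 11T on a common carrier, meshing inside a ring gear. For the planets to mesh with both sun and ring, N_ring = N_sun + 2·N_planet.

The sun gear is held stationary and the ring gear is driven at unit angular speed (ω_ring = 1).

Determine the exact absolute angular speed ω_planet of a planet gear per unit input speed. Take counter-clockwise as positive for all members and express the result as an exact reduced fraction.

5/2

N_ring = 33 + 2·11 = 55
33(ω_s−ω_c) = −55(ω_r−ω_c),  ω_s=0, ω_r=1
33(0−ω_c) = −55(1−ω_c)  ⇒  88ω_c = 55  ⇒  ω_c = 5/8
sun–planet: 33·(0−5/8) = −11·(ω_p−ω_c)  ⇒  ω_p−ω_c = −(33/11)·(-5/8) = 15/8
ω_p = 5/8 + 15/8 = 5/2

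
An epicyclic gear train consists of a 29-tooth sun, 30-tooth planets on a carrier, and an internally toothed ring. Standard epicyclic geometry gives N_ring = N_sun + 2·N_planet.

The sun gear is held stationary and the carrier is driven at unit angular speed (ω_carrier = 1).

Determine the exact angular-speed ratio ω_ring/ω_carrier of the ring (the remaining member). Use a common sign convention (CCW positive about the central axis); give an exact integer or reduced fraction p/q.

118/89

N_ring = 29 + 2·30 = 89
29(ω_s−ω_c) = −89(ω_r−ω_c),  ω_s=0, ω_c=1
ω_r = 1 − (29/89)(0−1) = 118/89
ω_r/ω_c = 118/89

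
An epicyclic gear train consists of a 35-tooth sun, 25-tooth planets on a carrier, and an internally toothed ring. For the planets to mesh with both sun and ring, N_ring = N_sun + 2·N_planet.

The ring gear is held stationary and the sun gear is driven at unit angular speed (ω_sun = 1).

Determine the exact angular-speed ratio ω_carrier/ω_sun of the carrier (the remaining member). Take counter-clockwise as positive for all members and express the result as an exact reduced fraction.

N_ring = 35 + 2·25 = 85
35(ω_s−ω_c) = −85(ω_r−ω_c),  ω_r=0, ω_s=1
35(1−ω_c) = −85(0−ω_c)  ⇒  120ω_c = 35  ⇒  ω_c = 7/24
ω_c/ω_s = 7/24

7/24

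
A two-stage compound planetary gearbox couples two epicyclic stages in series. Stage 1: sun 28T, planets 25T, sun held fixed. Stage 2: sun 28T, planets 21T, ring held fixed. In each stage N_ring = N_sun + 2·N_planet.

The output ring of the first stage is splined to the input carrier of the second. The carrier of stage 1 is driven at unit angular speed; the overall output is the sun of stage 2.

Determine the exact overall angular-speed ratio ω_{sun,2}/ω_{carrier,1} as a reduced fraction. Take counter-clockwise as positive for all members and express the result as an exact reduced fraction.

Stage 1: N_ring = 28 + 2·25 = 78
Stage 1: 28(ω_s−ω_c) = −78(ω_r−ω_c),  ω_s=0, ω_c=1
Stage 1: ω_r = 1 − (28/78)(0−1) = 53/39
  ⇒ ω_r¹/ω_c¹ = 53/39
Stage 2: N_ring = 28 + 2·21 = 70
Stage 2: 28(ω_s−ω_c) = −70(ω_r−ω_c),  ω_r=0, ω_c=1
Stage 2: ω_s = 1 − (70/28)(0−1) = 7/2
  ⇒ ω_s²/ω_c² = 7/2
Coupling ω_c² = ω_r¹ ⇒ overall = 53/39 × 7/2 = 371/78

371/78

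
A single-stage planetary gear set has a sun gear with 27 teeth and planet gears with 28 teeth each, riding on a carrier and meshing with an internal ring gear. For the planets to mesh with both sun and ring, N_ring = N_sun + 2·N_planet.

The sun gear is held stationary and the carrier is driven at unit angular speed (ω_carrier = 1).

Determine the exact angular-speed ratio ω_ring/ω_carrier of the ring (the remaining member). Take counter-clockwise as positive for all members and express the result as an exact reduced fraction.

110/83

N_ring = 27 + 2·28 = 83
27(ω_s−ω_c) = −83(ω_r−ω_c),  ω_s=0, ω_c=1
ω_r = 1 − (27/83)(0−1) = 110/83
ω_r/ω_c = 110/83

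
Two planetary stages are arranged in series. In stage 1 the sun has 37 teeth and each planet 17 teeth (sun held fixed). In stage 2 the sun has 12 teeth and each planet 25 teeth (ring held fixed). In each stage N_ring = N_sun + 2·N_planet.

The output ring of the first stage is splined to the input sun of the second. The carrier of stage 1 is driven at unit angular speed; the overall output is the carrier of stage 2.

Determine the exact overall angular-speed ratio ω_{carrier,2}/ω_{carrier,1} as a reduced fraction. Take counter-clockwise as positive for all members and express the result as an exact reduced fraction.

Stage 1: N_ring = 37 + 2·17 = 71
Stage 1: 37(ω_s−ω_c) = −71(ω_r−ω_c),  ω_s=0, ω_c=1
Stage 1: ω_r = 1 − (37/71)(0−1) = 108/71
  ⇒ ω_r¹/ω_c¹ = 108/71
Stage 2: N_ring = 12 + 2·25 = 62
Stage 2: 12(ω_s−ω_c) = −62(ω_r−ω_c),  ω_r=0, ω_s=1
Stage 2: 12(1−ω_c) = −62(0−ω_c)  ⇒  74ω_c = 12  ⇒  ω_c = 6/37
  ⇒ ω_c²/ω_s² = 6/37
Coupling ω_s² = ω_r¹ ⇒ overall = 108/71 × 6/37 = 648/2627

648/2627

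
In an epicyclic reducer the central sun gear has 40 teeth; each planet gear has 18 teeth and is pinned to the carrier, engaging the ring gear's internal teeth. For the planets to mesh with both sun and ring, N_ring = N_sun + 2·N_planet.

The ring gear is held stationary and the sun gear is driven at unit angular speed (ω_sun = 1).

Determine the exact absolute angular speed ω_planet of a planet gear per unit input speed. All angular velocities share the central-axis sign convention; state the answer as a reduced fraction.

N_ring = 40 + 2·18 = 76
40(ω_s−ω_c) = −76(ω_r−ω_c),  ω_r=0, ω_s=1
40(1−ω_c) = −76(0−ω_c)  ⇒  116ω_c = 40  ⇒  ω_c = 10/29
sun–planet: 40·(1−10/29) = −18·(ω_p−ω_c)  ⇒  ω_p−ω_c = −(40/18)·(19/29) = -380/261
ω_p = 10/29 − 380/261 = -10/9

-10/9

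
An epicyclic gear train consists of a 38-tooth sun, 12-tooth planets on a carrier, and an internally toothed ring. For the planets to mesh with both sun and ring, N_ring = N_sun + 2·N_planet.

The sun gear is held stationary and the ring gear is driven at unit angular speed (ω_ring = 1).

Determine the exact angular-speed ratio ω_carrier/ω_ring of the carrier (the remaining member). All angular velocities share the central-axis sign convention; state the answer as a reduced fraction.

31/50

N_ring = 38 + 2·12 = 62
38(ω_s−ω_c) = −62(ω_r−ω_c),  ω_s=0, ω_r=1
38(0−ω_c) = −62(1−ω_c)  ⇒  100ω_c = 62  ⇒  ω_c = 31/50
ω_c/ω_r = 31/50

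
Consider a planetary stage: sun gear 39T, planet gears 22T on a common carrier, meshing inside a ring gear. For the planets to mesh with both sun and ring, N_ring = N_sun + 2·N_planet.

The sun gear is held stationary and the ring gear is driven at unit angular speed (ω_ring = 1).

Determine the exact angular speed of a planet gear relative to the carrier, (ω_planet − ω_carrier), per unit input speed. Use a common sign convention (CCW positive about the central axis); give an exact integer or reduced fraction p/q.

N_ring = 39 + 2·22 = 83
39(ω_s−ω_c) = −83(ω_r−ω_c),  ω_s=0, ω_r=1
39(0−ω_c) = −83(1−ω_c)  ⇒  122ω_c = 83  ⇒  ω_c = 83/122
sun–planet: 39·(0−83/122) = −22·(ω_p−ω_c)  ⇒  ω_p−ω_c = −(39/22)·(-83/122) = 3237/2684

3237/2684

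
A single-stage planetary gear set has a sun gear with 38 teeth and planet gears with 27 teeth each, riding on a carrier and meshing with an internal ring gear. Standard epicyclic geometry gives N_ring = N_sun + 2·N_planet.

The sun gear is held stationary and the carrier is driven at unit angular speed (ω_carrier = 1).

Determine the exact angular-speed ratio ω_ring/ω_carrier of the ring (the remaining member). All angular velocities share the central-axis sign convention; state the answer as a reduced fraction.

65/46

N_ring = 38 + 2·27 = 92
38(ω_s−ω_c) = −92(ω_r−ω_c),  ω_s=0, ω_c=1
ω_r = 1 − (38/92)(0−1) = 65/46
ω_r/ω_c = 65/46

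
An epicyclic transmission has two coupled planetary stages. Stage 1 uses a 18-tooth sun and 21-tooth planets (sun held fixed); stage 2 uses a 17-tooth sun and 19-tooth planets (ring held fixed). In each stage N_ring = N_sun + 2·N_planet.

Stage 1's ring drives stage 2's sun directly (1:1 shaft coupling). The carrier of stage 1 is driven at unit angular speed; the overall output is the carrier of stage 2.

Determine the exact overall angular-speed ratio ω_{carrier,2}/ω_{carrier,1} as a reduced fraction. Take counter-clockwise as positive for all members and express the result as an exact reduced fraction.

Stage 1: N_ring = 18 + 2·21 = 60
Stage 1: 18(ω_s−ω_c) = −60(ω_r−ω_c),  ω_s=0, ω_c=1
Stage 1: ω_r = 1 − (18/60)(0−1) = 13/10
  ⇒ ω_r¹/ω_c¹ = 13/10
Stage 2: N_ring = 17 + 2·19 = 55
Stage 2: 17(ω_s−ω_c) = −55(ω_r−ω_c),  ω_r=0, ω_s=1
Stage 2: 17(1−ω_c) = −55(0−ω_c)  ⇒  72ω_c = 17  ⇒  ω_c = 17/72
  ⇒ ω_c²/ω_s² = 17/72
Coupling ω_s² = ω_r¹ ⇒ overall = 13/10 × 17/72 = 221/720

221/720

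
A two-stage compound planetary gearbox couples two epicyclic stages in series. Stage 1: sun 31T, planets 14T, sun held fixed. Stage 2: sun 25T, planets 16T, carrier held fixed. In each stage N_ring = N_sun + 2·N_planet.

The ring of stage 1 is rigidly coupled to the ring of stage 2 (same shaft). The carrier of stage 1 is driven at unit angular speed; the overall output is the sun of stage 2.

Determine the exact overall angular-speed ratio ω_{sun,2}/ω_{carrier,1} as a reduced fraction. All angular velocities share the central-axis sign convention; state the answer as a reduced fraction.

-1026/295

Stage 1: N_ring = 31 + 2·14 = 59
Stage 1: 31(ω_s−ω_c) = −59(ω_r−ω_c),  ω_s=0, ω_c=1
Stage 1: ω_r = 1 − (31/59)(0−1) = 90/59
  ⇒ ω_r¹/ω_c¹ = 90/59
Stage 2: N_ring = 25 + 2·16 = 57
Stage 2: 25(ω_s−ω_c) = −57(ω_r−ω_c),  ω_c=0, ω_r=1
Stage 2: ω_s = 0 − (57/25)(1−0) = -57/25
  ⇒ ω_s²/ω_r² = -57/25
Coupling ω_r² = ω_r¹ ⇒ overall = 90/59 × -57/25 = -1026/295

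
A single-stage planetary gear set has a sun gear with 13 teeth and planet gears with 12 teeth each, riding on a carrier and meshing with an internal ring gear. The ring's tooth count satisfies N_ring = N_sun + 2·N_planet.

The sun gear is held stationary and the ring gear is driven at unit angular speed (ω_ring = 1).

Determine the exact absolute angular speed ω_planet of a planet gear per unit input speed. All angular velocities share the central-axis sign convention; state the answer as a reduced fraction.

37/24

N_ring = 13 + 2·12 = 37
13(ω_s−ω_c) = −37(ω_r−ω_c),  ω_s=0, ω_r=1
13(0−ω_c) = −37(1−ω_c)  ⇒  50ω_c = 37  ⇒  ω_c = 37/50
sun–planet: 13·(0−37/50) = −12·(ω_p−ω_c)  ⇒  ω_p−ω_c = −(13/12)·(-37/50) = 481/600
ω_p = 37/50 + 481/600 = 37/24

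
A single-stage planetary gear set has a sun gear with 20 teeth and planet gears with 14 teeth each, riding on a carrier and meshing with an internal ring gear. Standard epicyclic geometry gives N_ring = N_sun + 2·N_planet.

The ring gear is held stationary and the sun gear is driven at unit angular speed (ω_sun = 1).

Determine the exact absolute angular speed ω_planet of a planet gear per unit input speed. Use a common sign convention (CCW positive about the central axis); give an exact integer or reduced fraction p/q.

N_ring = 20 + 2·14 = 48
20(ω_s−ω_c) = −48(ω_r−ω_c),  ω_r=0, ω_s=1
20(1−ω_c) = −48(0−ω_c)  ⇒  68ω_c = 20  ⇒  ω_c = 5/17
sun–planet: 20·(1−5/17) = −14·(ω_p−ω_c)  ⇒  ω_p−ω_c = −(20/14)·(12/17) = -120/119
ω_p = 5/17 − 120/119 = -5/7

-5/7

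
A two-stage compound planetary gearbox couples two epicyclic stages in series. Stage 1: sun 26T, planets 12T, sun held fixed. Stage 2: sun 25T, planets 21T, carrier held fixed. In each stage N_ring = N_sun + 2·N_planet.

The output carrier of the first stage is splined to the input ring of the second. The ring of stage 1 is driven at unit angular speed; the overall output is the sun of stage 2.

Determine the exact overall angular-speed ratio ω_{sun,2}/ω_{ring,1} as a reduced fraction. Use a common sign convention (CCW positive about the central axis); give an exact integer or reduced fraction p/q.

-67/38

Stage 1: N_ring = 26 + 2·12 = 50
Stage 1: 26(ω_s−ω_c) = −50(ω_r−ω_c),  ω_s=0, ω_r=1
Stage 1: 26(0−ω_c) = −50(1−ω_c)  ⇒  76ω_c = 50  ⇒  ω_c = 25/38
  ⇒ ω_c¹/ω_r¹ = 25/38
Stage 2: N_ring = 25 + 2·21 = 67
Stage 2: 25(ω_s−ω_c) = −67(ω_r−ω_c),  ω_c=0, ω_r=1
Stage 2: ω_s = 0 − (67/25)(1−0) = -67/25
  ⇒ ω_s²/ω_r² = -67/25
Coupling ω_r² = ω_c¹ ⇒ overall = 25/38 × -67/25 = -67/38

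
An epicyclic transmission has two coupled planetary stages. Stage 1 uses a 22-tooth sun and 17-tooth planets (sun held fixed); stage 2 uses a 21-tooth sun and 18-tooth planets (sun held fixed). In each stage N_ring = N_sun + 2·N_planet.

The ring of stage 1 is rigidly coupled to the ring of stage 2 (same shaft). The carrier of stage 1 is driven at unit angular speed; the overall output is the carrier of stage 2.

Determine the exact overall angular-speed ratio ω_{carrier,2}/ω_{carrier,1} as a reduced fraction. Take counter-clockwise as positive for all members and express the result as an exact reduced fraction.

Stage 1: N_ring = 22 + 2·17 = 56
Stage 1: 22(ω_s−ω_c) = −56(ω_r−ω_c),  ω_s=0, ω_c=1
Stage 1: ω_r = 1 − (22/56)(0−1) = 39/28
  ⇒ ω_r¹/ω_c¹ = 39/28
Stage 2: N_ring = 21 + 2·18 = 57
Stage 2: 21(ω_s−ω_c) = −57(ω_r−ω_c),  ω_s=0, ω_r=1
Stage 2: 21(0−ω_c) = −57(1−ω_c)  ⇒  78ω_c = 57  ⇒  ω_c = 19/26
  ⇒ ω_c²/ω_r² = 19/26
Coupling ω_r² = ω_r¹ ⇒ overall = 39/28 × 19/26 = 57/56

57/56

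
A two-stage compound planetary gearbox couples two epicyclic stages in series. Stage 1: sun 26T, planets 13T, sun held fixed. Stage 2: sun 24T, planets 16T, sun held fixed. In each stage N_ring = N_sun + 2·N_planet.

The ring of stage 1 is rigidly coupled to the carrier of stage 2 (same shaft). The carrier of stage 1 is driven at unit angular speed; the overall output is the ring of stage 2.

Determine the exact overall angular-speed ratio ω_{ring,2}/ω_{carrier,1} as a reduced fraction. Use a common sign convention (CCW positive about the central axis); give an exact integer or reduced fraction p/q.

Stage 1: N_ring = 26 + 2·13 = 52
Stage 1: 26(ω_s−ω_c) = −52(ω_r−ω_c),  ω_s=0, ω_c=1
Stage 1: ω_r = 1 − (26/52)(0−1) = 3/2
  ⇒ ω_r¹/ω_c¹ = 3/2
Stage 2: N_ring = 24 + 2·16 = 56
Stage 2: 24(ω_s−ω_c) = −56(ω_r−ω_c),  ω_s=0, ω_c=1
Stage 2: ω_r = 1 − (24/56)(0−1) = 10/7
  ⇒ ω_r²/ω_c² = 10/7
Coupling ω_c² = ω_r¹ ⇒ overall = 3/2 × 10/7 = 15/7

15/7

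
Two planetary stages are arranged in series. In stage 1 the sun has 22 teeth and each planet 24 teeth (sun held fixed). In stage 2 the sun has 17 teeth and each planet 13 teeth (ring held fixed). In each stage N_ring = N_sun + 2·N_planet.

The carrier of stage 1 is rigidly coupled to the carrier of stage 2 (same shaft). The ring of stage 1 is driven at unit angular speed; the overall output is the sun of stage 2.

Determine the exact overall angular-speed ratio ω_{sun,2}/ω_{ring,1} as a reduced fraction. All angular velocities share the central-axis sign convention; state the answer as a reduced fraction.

1050/391

Stage 1: N_ring = 22 + 2·24 = 70
Stage 1: 22(ω_s−ω_c) = −70(ω_r−ω_c),  ω_s=0, ω_r=1
Stage 1: 22(0−ω_c) = −70(1−ω_c)  ⇒  92ω_c = 70  ⇒  ω_c = 35/46
  ⇒ ω_c¹/ω_r¹ = 35/46
Stage 2: N_ring = 17 + 2·13 = 43
Stage 2: 17(ω_s−ω_c) = −43(ω_r−ω_c),  ω_r=0, ω_c=1
Stage 2: ω_s = 1 − (43/17)(0−1) = 60/17
  ⇒ ω_s²/ω_c² = 60/17
Coupling ω_c² = ω_c¹ ⇒ overall = 35/46 × 60/17 = 1050/391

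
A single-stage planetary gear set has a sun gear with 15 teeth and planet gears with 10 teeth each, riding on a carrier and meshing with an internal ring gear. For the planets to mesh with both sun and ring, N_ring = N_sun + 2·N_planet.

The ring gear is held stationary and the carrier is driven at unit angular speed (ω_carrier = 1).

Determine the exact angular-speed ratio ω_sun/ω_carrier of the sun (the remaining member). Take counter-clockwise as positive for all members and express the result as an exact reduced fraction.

10/3

N_ring = 15 + 2·10 = 35
15(ω_s−ω_c) = −35(ω_r−ω_c),  ω_r=0, ω_c=1
ω_s = 1 − (35/15)(0−1) = 10/3
ω_s/ω_c = 10/3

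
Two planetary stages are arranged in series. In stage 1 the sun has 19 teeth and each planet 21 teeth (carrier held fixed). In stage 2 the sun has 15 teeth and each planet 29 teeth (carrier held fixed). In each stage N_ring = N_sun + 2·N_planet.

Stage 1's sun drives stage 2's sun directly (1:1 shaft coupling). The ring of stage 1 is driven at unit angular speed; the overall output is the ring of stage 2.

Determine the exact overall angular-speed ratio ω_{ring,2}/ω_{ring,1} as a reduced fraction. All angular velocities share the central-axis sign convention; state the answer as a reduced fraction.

915/1387

Stage 1: N_ring = 19 + 2·21 = 61
Stage 1: 19(ω_s−ω_c) = −61(ω_r−ω_c),  ω_c=0, ω_r=1
Stage 1: ω_s = 0 − (61/19)(1−0) = -61/19
  ⇒ ω_s¹/ω_r¹ = -61/19
Stage 2: N_ring = 15 + 2·29 = 73
Stage 2: 15(ω_s−ω_c) = −73(ω_r−ω_c),  ω_c=0, ω_s=1
Stage 2: ω_r = 0 − (15/73)(1−0) = -15/73
  ⇒ ω_r²/ω_s² = -15/73
Coupling ω_s² = ω_s¹ ⇒ overall = -61/19 × -15/73 = 915/1387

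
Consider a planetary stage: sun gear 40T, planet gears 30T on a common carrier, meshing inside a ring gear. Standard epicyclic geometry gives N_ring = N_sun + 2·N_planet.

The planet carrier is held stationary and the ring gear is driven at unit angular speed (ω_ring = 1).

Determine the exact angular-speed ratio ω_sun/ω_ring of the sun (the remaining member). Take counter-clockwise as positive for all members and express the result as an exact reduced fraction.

N_ring = 40 + 2·30 = 100
40(ω_s−ω_c) = −100(ω_r−ω_c),  ω_c=0, ω_r=1
ω_s = 0 − (100/40)(1−0) = -5/2
ω_s/ω_r = -5/2

-5/2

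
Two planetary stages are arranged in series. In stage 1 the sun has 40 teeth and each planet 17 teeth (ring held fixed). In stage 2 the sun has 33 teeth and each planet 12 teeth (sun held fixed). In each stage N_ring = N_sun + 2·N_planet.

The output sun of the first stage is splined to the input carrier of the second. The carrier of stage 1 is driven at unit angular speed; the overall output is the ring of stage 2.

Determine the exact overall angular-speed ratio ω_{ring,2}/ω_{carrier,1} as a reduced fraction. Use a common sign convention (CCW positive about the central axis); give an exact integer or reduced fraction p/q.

Stage 1: N_ring = 40 + 2·17 = 74
Stage 1: 40(ω_s−ω_c) = −74(ω_r−ω_c),  ω_r=0, ω_c=1
Stage 1: ω_s = 1 − (74/40)(0−1) = 57/20
  ⇒ ω_s¹/ω_c¹ = 57/20
Stage 2: N_ring = 33 + 2·12 = 57
Stage 2: 33(ω_s−ω_c) = −57(ω_r−ω_c),  ω_s=0, ω_c=1
Stage 2: ω_r = 1 − (33/57)(0−1) = 30/19
  ⇒ ω_r²/ω_c² = 30/19
Coupling ω_c² = ω_s¹ ⇒ overall = 57/20 × 30/19 = 9/2

9/2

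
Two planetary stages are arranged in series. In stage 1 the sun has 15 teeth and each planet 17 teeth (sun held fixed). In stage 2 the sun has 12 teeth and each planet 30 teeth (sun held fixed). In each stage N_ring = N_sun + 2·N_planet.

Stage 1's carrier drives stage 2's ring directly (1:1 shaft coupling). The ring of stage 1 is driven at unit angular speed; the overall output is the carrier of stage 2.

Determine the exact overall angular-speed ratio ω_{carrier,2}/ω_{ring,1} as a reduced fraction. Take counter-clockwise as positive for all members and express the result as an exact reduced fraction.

21/32

Stage 1: N_ring = 15 + 2·17 = 49
Stage 1: 15(ω_s−ω_c) = −49(ω_r−ω_c),  ω_s=0, ω_r=1
Stage 1: 15(0−ω_c) = −49(1−ω_c)  ⇒  64ω_c = 49  ⇒  ω_c = 49/64
  ⇒ ω_c¹/ω_r¹ = 49/64
Stage 2: N_ring = 12 + 2·30 = 72
Stage 2: 12(ω_s−ω_c) = −72(ω_r−ω_c),  ω_s=0, ω_r=1
Stage 2: 12(0−ω_c) = −72(1−ω_c)  ⇒  84ω_c = 72  ⇒  ω_c = 6/7
  ⇒ ω_c²/ω_r² = 6/7
Coupling ω_r² = ω_c¹ ⇒ overall = 49/64 × 6/7 = 21/32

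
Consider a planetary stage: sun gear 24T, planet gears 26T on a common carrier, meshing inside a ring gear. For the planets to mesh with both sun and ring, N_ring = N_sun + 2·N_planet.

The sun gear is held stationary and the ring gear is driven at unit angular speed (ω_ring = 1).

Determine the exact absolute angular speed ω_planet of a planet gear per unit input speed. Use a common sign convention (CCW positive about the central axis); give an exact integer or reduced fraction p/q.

19/13

N_ring = 24 + 2·26 = 76
24(ω_s−ω_c) = −76(ω_r−ω_c),  ω_s=0, ω_r=1
24(0−ω_c) = −76(1−ω_c)  ⇒  100ω_c = 76  ⇒  ω_c = 19/25
sun–planet: 24·(0−19/25) = −26·(ω_p−ω_c)  ⇒  ω_p−ω_c = −(24/26)·(-19/25) = 228/325
ω_p = 19/25 + 228/325 = 19/13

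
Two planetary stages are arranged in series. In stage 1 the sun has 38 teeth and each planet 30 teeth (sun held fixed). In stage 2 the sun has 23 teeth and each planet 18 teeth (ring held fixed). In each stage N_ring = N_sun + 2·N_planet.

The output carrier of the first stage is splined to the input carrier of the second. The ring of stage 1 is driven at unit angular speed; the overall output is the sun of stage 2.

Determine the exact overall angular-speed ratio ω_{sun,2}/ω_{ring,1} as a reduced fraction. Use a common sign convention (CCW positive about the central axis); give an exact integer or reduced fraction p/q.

2009/782

Stage 1: N_ring = 38 + 2·30 = 98
Stage 1: 38(ω_s−ω_c) = −98(ω_r−ω_c),  ω_s=0, ω_r=1
Stage 1: 38(0−ω_c) = −98(1−ω_c)  ⇒  136ω_c = 98  ⇒  ω_c = 49/68
  ⇒ ω_c¹/ω_r¹ = 49/68
Stage 2: N_ring = 23 + 2·18 = 59
Stage 2: 23(ω_s−ω_c) = −59(ω_r−ω_c),  ω_r=0, ω_c=1
Stage 2: ω_s = 1 − (59/23)(0−1) = 82/23
  ⇒ ω_s²/ω_c² = 82/23
Coupling ω_c² = ω_c¹ ⇒ overall = 49/68 × 82/23 = 2009/782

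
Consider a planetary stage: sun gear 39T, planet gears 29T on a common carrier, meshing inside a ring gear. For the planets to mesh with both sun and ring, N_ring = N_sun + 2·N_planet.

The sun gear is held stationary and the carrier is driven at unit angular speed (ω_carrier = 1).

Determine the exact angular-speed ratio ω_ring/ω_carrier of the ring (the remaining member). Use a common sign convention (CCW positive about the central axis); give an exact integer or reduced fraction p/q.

N_ring = 39 + 2·29 = 97
39(ω_s−ω_c) = −97(ω_r−ω_c),  ω_s=0, ω_c=1
ω_r = 1 − (39/97)(0−1) = 136/97
ω_r/ω_c = 136/97

136/97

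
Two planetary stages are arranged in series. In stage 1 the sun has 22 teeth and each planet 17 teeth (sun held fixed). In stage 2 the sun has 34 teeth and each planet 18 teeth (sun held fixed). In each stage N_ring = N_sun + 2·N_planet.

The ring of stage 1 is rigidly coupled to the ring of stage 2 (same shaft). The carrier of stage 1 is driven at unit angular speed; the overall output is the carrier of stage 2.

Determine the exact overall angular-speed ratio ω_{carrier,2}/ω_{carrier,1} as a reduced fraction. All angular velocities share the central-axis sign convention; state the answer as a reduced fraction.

15/16

Stage 1: N_ring = 22 + 2·17 = 56
Stage 1: 22(ω_s−ω_c) = −56(ω_r−ω_c),  ω_s=0, ω_c=1
Stage 1: ω_r = 1 − (22/56)(0−1) = 39/28
  ⇒ ω_r¹/ω_c¹ = 39/28
Stage 2: N_ring = 34 + 2·18 = 70
Stage 2: 34(ω_s−ω_c) = −70(ω_r−ω_c),  ω_s=0, ω_r=1
Stage 2: 34(0−ω_c) = −70(1−ω_c)  ⇒  104ω_c = 70  ⇒  ω_c = 35/52
  ⇒ ω_c²/ω_r² = 35/52
Coupling ω_r² = ω_r¹ ⇒ overall = 39/28 × 35/52 = 15/16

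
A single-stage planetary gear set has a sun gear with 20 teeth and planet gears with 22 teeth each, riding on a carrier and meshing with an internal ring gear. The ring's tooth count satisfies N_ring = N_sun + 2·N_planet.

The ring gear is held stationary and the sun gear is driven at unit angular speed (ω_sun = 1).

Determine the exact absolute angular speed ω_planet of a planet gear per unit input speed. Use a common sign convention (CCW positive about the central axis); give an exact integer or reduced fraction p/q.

N_ring = 20 + 2·22 = 64
20(ω_s−ω_c) = −64(ω_r−ω_c),  ω_r=0, ω_s=1
20(1−ω_c) = −64(0−ω_c)  ⇒  84ω_c = 20  ⇒  ω_c = 5/21
sun–planet: 20·(1−5/21) = −22·(ω_p−ω_c)  ⇒  ω_p−ω_c = −(20/22)·(16/21) = -160/231
ω_p = 5/21 − 160/231 = -5/11

-5/11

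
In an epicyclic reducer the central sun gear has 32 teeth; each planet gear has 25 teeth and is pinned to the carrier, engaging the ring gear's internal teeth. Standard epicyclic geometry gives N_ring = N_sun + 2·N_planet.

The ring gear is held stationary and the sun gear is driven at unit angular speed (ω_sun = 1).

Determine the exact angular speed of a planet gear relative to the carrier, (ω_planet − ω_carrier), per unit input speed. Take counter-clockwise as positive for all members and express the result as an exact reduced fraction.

N_ring = 32 + 2·25 = 82
32(ω_s−ω_c) = −82(ω_r−ω_c),  ω_r=0, ω_s=1
32(1−ω_c) = −82(0−ω_c)  ⇒  114ω_c = 32  ⇒  ω_c = 16/57
sun–planet: 32·(1−16/57) = −25·(ω_p−ω_c)  ⇒  ω_p−ω_c = −(32/25)·(41/57) = -1312/1425

-1312/1425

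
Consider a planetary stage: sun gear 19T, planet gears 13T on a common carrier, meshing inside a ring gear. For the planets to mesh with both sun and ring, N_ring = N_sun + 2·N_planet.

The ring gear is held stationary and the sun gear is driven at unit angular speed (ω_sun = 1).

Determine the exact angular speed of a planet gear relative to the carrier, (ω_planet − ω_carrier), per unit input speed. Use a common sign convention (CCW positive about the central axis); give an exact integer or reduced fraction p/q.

N_ring = 19 + 2·13 = 45
19(ω_s−ω_c) = −45(ω_r−ω_c),  ω_r=0, ω_s=1
19(1−ω_c) = −45(0−ω_c)  ⇒  64ω_c = 19  ⇒  ω_c = 19/64
sun–planet: 19·(1−19/64) = −13·(ω_p−ω_c)  ⇒  ω_p−ω_c = −(19/13)·(45/64) = -855/832

-855/832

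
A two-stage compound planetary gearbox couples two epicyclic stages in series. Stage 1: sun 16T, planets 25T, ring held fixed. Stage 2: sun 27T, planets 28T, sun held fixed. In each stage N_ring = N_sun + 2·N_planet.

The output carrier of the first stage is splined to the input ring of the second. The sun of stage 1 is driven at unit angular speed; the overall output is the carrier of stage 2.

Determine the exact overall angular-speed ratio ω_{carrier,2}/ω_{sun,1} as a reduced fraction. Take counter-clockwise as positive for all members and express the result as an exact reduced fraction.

332/2255

Stage 1: N_ring = 16 + 2·25 = 66
Stage 1: 16(ω_s−ω_c) = −66(ω_r−ω_c),  ω_r=0, ω_s=1
Stage 1: 16(1−ω_c) = −66(0−ω_c)  ⇒  82ω_c = 16  ⇒  ω_c = 8/41
  ⇒ ω_c¹/ω_s¹ = 8/41
Stage 2: N_ring = 27 + 2·28 = 83
Stage 2: 27(ω_s−ω_c) = −83(ω_r−ω_c),  ω_s=0, ω_r=1
Stage 2: 27(0−ω_c) = −83(1−ω_c)  ⇒  110ω_c = 83  ⇒  ω_c = 83/110
  ⇒ ω_c²/ω_r² = 83/110
Coupling ω_r² = ω_c¹ ⇒ overall = 8/41 × 83/110 = 332/2255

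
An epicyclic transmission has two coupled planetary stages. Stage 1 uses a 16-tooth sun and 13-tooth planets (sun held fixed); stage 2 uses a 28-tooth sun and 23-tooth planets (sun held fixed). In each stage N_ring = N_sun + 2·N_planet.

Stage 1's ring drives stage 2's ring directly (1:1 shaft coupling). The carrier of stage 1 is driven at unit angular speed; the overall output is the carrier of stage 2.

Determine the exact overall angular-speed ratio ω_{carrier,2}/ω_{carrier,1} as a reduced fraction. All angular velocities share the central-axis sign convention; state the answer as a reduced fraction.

1073/1071

Stage 1: N_ring = 16 + 2·13 = 42
Stage 1: 16(ω_s−ω_c) = −42(ω_r−ω_c),  ω_s=0, ω_c=1
Stage 1: ω_r = 1 − (16/42)(0−1) = 29/21
  ⇒ ω_r¹/ω_c¹ = 29/21
Stage 2: N_ring = 28 + 2·23 = 74
Stage 2: 28(ω_s−ω_c) = −74(ω_r−ω_c),  ω_s=0, ω_r=1
Stage 2: 28(0−ω_c) = −74(1−ω_c)  ⇒  102ω_c = 74  ⇒  ω_c = 37/51
  ⇒ ω_c²/ω_r² = 37/51
Coupling ω_r² = ω_r¹ ⇒ overall = 29/21 × 37/51 = 1073/1071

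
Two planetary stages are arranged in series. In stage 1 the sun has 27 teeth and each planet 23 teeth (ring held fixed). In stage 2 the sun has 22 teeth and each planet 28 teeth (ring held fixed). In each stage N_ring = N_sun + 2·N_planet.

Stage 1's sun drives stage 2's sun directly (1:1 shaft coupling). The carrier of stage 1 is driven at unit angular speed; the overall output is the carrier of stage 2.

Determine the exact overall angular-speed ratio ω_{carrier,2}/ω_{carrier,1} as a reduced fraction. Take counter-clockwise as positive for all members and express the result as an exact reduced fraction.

Stage 1: N_ring = 27 + 2·23 = 73
Stage 1: 27(ω_s−ω_c) = −73(ω_r−ω_c),  ω_r=0, ω_c=1
Stage 1: ω_s = 1 − (73/27)(0−1) = 100/27
  ⇒ ω_s¹/ω_c¹ = 100/27
Stage 2: N_ring = 22 + 2·28 = 78
Stage 2: 22(ω_s−ω_c) = −78(ω_r−ω_c),  ω_r=0, ω_s=1
Stage 2: 22(1−ω_c) = −78(0−ω_c)  ⇒  100ω_c = 22  ⇒  ω_c = 11/50
  ⇒ ω_c²/ω_s² = 11/50
Coupling ω_s² = ω_s¹ ⇒ overall = 100/27 × 11/50 = 22/27

22/27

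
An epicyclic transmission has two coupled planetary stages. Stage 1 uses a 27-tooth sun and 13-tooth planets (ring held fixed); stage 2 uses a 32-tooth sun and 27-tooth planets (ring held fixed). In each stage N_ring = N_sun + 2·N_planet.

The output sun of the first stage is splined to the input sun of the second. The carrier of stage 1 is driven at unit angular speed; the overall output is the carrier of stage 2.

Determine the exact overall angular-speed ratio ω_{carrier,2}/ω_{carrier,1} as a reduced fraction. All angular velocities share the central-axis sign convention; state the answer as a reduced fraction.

Stage 1: N_ring = 27 + 2·13 = 53
Stage 1: 27(ω_s−ω_c) = −53(ω_r−ω_c),  ω_r=0, ω_c=1
Stage 1: ω_s = 1 − (53/27)(0−1) = 80/27
  ⇒ ω_s¹/ω_c¹ = 80/27
Stage 2: N_ring = 32 + 2·27 = 86
Stage 2: 32(ω_s−ω_c) = −86(ω_r−ω_c),  ω_r=0, ω_s=1
Stage 2: 32(1−ω_c) = −86(0−ω_c)  ⇒  118ω_c = 32  ⇒  ω_c = 16/59
  ⇒ ω_c²/ω_s² = 16/59
Coupling ω_s² = ω_s¹ ⇒ overall = 80/27 × 16/59 = 1280/1593

1280/1593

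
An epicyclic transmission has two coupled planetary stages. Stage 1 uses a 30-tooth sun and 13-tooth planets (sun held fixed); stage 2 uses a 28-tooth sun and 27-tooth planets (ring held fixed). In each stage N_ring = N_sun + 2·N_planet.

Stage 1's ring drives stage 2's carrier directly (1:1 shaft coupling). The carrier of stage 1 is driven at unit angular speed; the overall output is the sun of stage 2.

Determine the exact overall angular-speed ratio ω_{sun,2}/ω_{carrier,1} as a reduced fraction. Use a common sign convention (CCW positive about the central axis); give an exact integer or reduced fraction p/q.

2365/392

Stage 1: N_ring = 30 + 2·13 = 56
Stage 1: 30(ω_s−ω_c) = −56(ω_r−ω_c),  ω_s=0, ω_c=1
Stage 1: ω_r = 1 − (30/56)(0−1) = 43/28
  ⇒ ω_r¹/ω_c¹ = 43/28
Stage 2: N_ring = 28 + 2·27 = 82
Stage 2: 28(ω_s−ω_c) = −82(ω_r−ω_c),  ω_r=0, ω_c=1
Stage 2: ω_s = 1 − (82/28)(0−1) = 55/14
  ⇒ ω_s²/ω_c² = 55/14
Coupling ω_c² = ω_r¹ ⇒ overall = 43/28 × 55/14 = 2365/392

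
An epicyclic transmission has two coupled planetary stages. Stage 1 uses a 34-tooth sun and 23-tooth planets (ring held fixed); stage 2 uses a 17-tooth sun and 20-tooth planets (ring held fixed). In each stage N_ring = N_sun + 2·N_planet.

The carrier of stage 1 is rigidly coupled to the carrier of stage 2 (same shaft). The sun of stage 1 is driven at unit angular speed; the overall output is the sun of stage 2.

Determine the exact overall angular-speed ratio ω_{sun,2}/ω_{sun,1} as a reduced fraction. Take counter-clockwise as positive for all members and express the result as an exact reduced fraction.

74/57

Stage 1: N_ring = 34 + 2·23 = 80
Stage 1: 34(ω_s−ω_c) = −80(ω_r−ω_c),  ω_r=0, ω_s=1
Stage 1: 34(1−ω_c) = −80(0−ω_c)  ⇒  114ω_c = 34  ⇒  ω_c = 17/57
  ⇒ ω_c¹/ω_s¹ = 17/57
Stage 2: N_ring = 17 + 2·20 = 57
Stage 2: 17(ω_s−ω_c) = −57(ω_r−ω_c),  ω_r=0, ω_c=1
Stage 2: ω_s = 1 − (57/17)(0−1) = 74/17
  ⇒ ω_s²/ω_c² = 74/17
Coupling ω_c² = ω_c¹ ⇒ overall = 17/57 × 74/17 = 74/57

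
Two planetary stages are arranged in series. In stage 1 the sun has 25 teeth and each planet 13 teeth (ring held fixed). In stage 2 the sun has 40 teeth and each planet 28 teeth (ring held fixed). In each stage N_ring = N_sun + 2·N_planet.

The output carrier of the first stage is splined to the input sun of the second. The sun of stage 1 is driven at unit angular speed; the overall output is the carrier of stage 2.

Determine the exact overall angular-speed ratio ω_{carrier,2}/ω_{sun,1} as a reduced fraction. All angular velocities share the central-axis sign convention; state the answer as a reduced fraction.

125/1292

Stage 1: N_ring = 25 + 2·13 = 51
Stage 1: 25(ω_s−ω_c) = −51(ω_r−ω_c),  ω_r=0, ω_s=1
Stage 1: 25(1−ω_c) = −51(0−ω_c)  ⇒  76ω_c = 25  ⇒  ω_c = 25/76
  ⇒ ω_c¹/ω_s¹ = 25/76
Stage 2: N_ring = 40 + 2·28 = 96
Stage 2: 40(ω_s−ω_c) = −96(ω_r−ω_c),  ω_r=0, ω_s=1
Stage 2: 40(1−ω_c) = −96(0−ω_c)  ⇒  136ω_c = 40  ⇒  ω_c = 5/17
  ⇒ ω_c²/ω_s² = 5/17
Coupling ω_s² = ω_c¹ ⇒ overall = 25/76 × 5/17 = 125/1292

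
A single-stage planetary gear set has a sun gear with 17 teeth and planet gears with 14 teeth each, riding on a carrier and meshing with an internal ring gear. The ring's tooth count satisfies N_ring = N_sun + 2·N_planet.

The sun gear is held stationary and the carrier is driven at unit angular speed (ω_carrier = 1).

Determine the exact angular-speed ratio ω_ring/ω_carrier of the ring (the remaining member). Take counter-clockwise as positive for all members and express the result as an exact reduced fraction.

62/45

N_ring = 17 + 2·14 = 45
17(ω_s−ω_c) = −45(ω_r−ω_c),  ω_s=0, ω_c=1
ω_r = 1 − (17/45)(0−1) = 62/45
ω_r/ω_c = 62/45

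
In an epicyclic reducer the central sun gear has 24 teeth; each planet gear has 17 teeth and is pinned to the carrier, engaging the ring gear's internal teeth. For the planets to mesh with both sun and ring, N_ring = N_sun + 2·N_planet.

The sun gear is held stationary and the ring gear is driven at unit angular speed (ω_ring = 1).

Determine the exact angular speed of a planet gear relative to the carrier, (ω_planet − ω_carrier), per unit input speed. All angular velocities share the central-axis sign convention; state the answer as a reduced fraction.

N_ring = 24 + 2·17 = 58
24(ω_s−ω_c) = −58(ω_r−ω_c),  ω_s=0, ω_r=1
24(0−ω_c) = −58(1−ω_c)  ⇒  82ω_c = 58  ⇒  ω_c = 29/41
sun–planet: 24·(0−29/41) = −17·(ω_p−ω_c)  ⇒  ω_p−ω_c = −(24/17)·(-29/41) = 696/697

696/697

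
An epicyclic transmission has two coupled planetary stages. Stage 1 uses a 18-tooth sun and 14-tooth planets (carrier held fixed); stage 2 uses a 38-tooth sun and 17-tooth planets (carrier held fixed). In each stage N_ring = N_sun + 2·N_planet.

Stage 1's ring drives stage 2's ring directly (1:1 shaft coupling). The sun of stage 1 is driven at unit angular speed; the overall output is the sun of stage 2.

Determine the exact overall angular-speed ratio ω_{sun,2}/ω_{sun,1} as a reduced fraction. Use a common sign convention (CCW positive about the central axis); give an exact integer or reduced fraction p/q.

Stage 1: N_ring = 18 + 2·14 = 46
Stage 1: 18(ω_s−ω_c) = −46(ω_r−ω_c),  ω_c=0, ω_s=1
Stage 1: ω_r = 0 − (18/46)(1−0) = -9/23
  ⇒ ω_r¹/ω_s¹ = -9/23
Stage 2: N_ring = 38 + 2·17 = 72
Stage 2: 38(ω_s−ω_c) = −72(ω_r−ω_c),  ω_c=0, ω_r=1
Stage 2: ω_s = 0 − (72/38)(1−0) = -36/19
  ⇒ ω_s²/ω_r² = -36/19
Coupling ω_r² = ω_r¹ ⇒ overall = -9/23 × -36/19 = 324/437

324/437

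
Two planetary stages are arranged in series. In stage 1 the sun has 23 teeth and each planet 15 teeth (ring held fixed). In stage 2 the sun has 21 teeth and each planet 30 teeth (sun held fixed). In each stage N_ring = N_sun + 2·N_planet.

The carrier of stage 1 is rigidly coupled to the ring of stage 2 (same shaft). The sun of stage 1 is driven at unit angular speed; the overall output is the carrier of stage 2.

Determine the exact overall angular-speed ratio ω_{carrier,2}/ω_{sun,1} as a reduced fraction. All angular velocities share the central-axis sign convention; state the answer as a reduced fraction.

621/2584

Stage 1: N_ring = 23 + 2·15 = 53
Stage 1: 23(ω_s−ω_c) = −53(ω_r−ω_c),  ω_r=0, ω_s=1
Stage 1: 23(1−ω_c) = −53(0−ω_c)  ⇒  76ω_c = 23  ⇒  ω_c = 23/76
  ⇒ ω_c¹/ω_s¹ = 23/76
Stage 2: N_ring = 21 + 2·30 = 81
Stage 2: 21(ω_s−ω_c) = −81(ω_r−ω_c),  ω_s=0, ω_r=1
Stage 2: 21(0−ω_c) = −81(1−ω_c)  ⇒  102ω_c = 81  ⇒  ω_c = 27/34
  ⇒ ω_c²/ω_r² = 27/34
Coupling ω_r² = ω_c¹ ⇒ overall = 23/76 × 27/34 = 621/2584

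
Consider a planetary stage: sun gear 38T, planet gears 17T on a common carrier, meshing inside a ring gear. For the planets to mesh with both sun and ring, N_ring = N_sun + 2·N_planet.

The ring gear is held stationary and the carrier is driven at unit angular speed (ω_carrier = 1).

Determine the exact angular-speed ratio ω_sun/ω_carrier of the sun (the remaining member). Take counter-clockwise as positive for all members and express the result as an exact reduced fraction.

55/19

N_ring = 38 + 2·17 = 72
38(ω_s−ω_c) = −72(ω_r−ω_c),  ω_r=0, ω_c=1
ω_s = 1 − (72/38)(0−1) = 55/19
ω_s/ω_c = 55/19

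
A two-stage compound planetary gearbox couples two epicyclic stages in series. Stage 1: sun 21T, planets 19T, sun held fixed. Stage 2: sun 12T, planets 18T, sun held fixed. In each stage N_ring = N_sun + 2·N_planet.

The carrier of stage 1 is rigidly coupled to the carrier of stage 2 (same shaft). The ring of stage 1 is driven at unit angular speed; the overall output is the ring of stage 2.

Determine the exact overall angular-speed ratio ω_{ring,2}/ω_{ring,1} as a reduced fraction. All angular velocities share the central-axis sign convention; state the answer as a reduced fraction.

Stage 1: N_ring = 21 + 2·19 = 59
Stage 1: 21(ω_s−ω_c) = −59(ω_r−ω_c),  ω_s=0, ω_r=1
Stage 1: 21(0−ω_c) = −59(1−ω_c)  ⇒  80ω_c = 59  ⇒  ω_c = 59/80
  ⇒ ω_c¹/ω_r¹ = 59/80
Stage 2: N_ring = 12 + 2·18 = 48
Stage 2: 12(ω_s−ω_c) = −48(ω_r−ω_c),  ω_s=0, ω_c=1
Stage 2: ω_r = 1 − (12/48)(0−1) = 5/4
  ⇒ ω_r²/ω_c² = 5/4
Coupling ω_c² = ω_c¹ ⇒ overall = 59/80 × 5/4 = 59/64

59/64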